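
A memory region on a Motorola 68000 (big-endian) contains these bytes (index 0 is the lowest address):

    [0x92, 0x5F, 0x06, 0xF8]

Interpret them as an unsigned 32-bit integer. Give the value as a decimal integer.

2455701240

In big-endian order the high byte comes first in memory.
The bytes are already most-significant first: 0x925F06F8.
0x925F06F8 = 2455701240.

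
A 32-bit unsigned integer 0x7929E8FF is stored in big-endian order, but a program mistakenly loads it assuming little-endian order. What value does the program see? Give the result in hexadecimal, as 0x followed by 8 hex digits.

0xFFE82979

Stored big-endian, the bytes at ascending addresses are 79 29 E8 FF.
Read back as little-endian, the first byte is least significant, giving 0xFFE82979.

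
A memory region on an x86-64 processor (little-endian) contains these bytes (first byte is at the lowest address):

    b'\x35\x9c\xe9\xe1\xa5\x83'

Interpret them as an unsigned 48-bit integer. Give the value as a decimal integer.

Little-endian: lowest address holds the least-significant byte.
Reassemble most-significant byte first: 83 A5 E1 E9 9C 35 → 0x83A5E1E99C35.
0x83A5E1E99C35 = 144748483025973.

144748483025973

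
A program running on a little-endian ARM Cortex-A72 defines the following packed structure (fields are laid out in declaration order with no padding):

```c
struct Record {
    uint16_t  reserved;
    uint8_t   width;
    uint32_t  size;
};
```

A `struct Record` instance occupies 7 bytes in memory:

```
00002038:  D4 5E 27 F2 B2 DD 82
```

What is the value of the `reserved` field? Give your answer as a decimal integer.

`reserved` is the first field, at byte offset 0, occupying 2 bytes.
Bytes at offsets 0..1: D4 5E.
In little-endian order the low byte comes first in memory.
Reassemble most-significant byte first: 5E D4 → 0x5ED4.
0x5ED4 = 24276.

24276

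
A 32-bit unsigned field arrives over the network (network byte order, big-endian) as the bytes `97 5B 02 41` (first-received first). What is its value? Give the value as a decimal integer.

2539323969

In big-endian order the high byte comes first in memory.
The bytes are already most-significant first: 0x975B0241.
0x975B0241 = 2539323969.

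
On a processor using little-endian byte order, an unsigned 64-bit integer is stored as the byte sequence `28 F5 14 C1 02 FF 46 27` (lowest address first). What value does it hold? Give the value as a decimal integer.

2830229803143329064

Little-endian stores the least-significant byte at the lowest address.
Reassemble most-significant byte first: 27 46 FF 02 C1 14 F5 28 → 0x2746FF02C114F528.
0x2746FF02C114F528 = 2830229803143329064.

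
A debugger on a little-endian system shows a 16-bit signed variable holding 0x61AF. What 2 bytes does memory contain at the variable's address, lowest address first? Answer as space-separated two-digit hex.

Split into bytes (most-significant first): 61 AF.
In little-endian order the low byte comes first in memory.
So at ascending addresses the bytes are AF 61.

AF 61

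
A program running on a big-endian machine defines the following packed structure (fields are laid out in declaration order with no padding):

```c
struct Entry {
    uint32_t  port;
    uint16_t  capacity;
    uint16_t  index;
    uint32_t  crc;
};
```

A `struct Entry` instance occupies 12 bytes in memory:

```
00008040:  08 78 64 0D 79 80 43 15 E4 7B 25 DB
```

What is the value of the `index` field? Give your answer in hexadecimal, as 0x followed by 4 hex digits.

0x4315

`index` follows `port` (4 B), `capacity` (2 B), so it starts at offset 4 + 2 = 6 and occupies 2 bytes.
Bytes at offsets 6..7: 43 15.
Big-endian stores the most-significant byte at the lowest address.
The bytes are already most-significant first: 0x4315.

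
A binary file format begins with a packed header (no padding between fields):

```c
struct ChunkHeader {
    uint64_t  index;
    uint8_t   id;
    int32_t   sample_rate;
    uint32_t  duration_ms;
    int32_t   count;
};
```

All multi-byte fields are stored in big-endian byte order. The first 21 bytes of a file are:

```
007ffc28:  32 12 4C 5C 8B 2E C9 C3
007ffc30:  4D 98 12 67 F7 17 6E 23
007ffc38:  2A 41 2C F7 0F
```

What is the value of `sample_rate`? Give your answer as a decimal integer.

-1743624201

`sample_rate` follows `index` (8 B), `id` (1 B), so it starts at offset 8 + 1 = 9 and occupies 4 bytes.
Bytes at offsets 9..12: 98 12 67 F7.
Big-endian: lowest address holds the most-significant byte.
The bytes are already most-significant first: 0x981267F7.
Top bit is set, so as a signed 32-bit value this is 0x981267F7 − 2^32 = -1743624201.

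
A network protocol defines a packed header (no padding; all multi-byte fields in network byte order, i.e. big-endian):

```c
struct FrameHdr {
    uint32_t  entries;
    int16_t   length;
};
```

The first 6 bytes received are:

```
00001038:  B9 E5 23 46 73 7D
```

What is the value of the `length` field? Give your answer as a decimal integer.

29565

`length` follows `entries` (4 bytes), so it starts at byte offset 4 and occupies 2 bytes.
Bytes at offsets 4..5: 73 7D.
Big-endian stores the most-significant byte at the lowest address.
The bytes are already most-significant first: 0x737D.
0x737D = 29565.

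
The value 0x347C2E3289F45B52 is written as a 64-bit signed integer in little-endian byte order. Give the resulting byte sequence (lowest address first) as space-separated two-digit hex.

52 5B F4 89 32 2E 7C 34

Split into bytes (most-significant first): 34 7C 2E 32 89 F4 5B 52.
Little-endian stores the least-significant byte at the lowest address.
So at ascending addresses the bytes are 52 5B F4 89 32 2E 7C 34.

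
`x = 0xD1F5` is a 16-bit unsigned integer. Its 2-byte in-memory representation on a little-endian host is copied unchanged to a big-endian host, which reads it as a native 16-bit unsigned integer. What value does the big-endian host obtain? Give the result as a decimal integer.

Stored little-endian, the bytes at ascending addresses are F5 D1.
Read back as big-endian, the last byte is least significant, giving 0xF5D1.
0xF5D1 = 62929.

62929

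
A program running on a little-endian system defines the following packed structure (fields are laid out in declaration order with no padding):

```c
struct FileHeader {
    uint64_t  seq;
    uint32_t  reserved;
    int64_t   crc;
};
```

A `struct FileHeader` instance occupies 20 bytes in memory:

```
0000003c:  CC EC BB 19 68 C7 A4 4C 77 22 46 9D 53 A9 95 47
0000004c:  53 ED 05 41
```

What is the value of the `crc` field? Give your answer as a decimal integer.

4685411929287928147

`crc` follows `seq` (8 B), `reserved` (4 B), so it starts at offset 8 + 4 = 12 and occupies 8 bytes.
Bytes at offsets 12..19: 53 A9 95 47 53 ED 05 41.
Little-endian: lowest address holds the least-significant byte.
Reassemble most-significant byte first: 41 05 ED 53 47 95 A9 53 → 0x4105ED534795A953.
0x4105ED534795A953 = 4685411929287928147.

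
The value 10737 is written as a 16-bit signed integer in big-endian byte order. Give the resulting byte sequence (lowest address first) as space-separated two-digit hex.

29 F1

10737 in hexadecimal, padded to 16 bits, is 0x29F1.
Split into bytes (most-significant first): 29 F1.
Big-endian stores the most-significant byte at the lowest address.
So the memory order matches the most-significant-first order: 29 F1.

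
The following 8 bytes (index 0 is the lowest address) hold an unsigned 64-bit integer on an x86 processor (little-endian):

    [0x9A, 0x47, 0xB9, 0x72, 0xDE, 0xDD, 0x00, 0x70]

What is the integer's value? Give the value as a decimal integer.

8070694479725152154

In little-endian order the low byte comes first in memory.
Reassemble most-significant byte first: 70 00 DD DE 72 B9 47 9A → 0x7000DDDE72B9479A.
0x7000DDDE72B9479A = 8070694479725152154.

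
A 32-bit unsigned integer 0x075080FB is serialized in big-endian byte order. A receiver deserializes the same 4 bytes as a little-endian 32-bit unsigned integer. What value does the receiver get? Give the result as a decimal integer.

Stored big-endian, the bytes at ascending addresses are 07 50 80 FB.
Read back as little-endian, the first byte is least significant, giving 0xFB805007.
0xFB805007 = 4219490311.

4219490311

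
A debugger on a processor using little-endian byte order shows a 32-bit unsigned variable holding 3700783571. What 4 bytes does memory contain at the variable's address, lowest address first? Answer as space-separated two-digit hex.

D3 79 95 DC

3700783571 in hexadecimal, padded to 32 bits, is 0xDC9579D3.
Split into bytes (most-significant first): DC 95 79 D3.
In little-endian order the low byte comes first in memory.
So at ascending addresses the bytes are D3 79 95 DC.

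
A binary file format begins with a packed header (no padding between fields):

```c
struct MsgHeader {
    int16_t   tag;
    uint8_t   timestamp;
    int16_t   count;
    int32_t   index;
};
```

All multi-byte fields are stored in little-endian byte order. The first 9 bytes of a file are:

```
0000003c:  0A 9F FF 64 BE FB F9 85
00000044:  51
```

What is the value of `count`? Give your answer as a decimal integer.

-16796

`count` follows `tag` (2 B), `timestamp` (1 B), so it starts at offset 2 + 1 = 3 and occupies 2 bytes.
Bytes at offsets 3..4: 64 BE.
Little-endian: lowest address holds the least-significant byte.
Reassemble most-significant byte first: BE 64 → 0xBE64.
Top bit is set, so as a signed 16-bit value this is 0xBE64 − 2^16 = -16796.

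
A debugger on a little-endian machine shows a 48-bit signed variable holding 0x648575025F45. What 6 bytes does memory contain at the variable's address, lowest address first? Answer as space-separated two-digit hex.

Split into bytes (most-significant first): 64 85 75 02 5F 45.
Little-endian: lowest address holds the least-significant byte.
So at ascending addresses the bytes are 45 5F 02 75 85 64.

45 5F 02 75 85 64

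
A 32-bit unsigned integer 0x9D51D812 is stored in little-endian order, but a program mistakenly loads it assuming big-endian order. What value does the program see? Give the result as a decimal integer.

Stored little-endian, the bytes at ascending addresses are 12 D8 51 9D.
Read back as big-endian, the last byte is least significant, giving 0x12D8519D.
0x12D8519D = 316166557.

316166557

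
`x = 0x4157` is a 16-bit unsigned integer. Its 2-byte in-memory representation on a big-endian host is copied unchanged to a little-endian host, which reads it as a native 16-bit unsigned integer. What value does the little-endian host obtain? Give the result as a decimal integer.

Stored big-endian, the bytes at ascending addresses are 41 57.
Read back as little-endian, the first byte is least significant, giving 0x5741.
0x5741 = 22337.

22337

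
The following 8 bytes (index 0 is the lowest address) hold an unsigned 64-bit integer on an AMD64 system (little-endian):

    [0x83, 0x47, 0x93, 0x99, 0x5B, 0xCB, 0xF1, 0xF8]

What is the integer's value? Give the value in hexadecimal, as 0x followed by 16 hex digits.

In little-endian order the low byte comes first in memory.
Reassemble most-significant byte first: F8 F1 CB 5B 99 93 47 83 → 0xF8F1CB5B99934783.

0xF8F1CB5B99934783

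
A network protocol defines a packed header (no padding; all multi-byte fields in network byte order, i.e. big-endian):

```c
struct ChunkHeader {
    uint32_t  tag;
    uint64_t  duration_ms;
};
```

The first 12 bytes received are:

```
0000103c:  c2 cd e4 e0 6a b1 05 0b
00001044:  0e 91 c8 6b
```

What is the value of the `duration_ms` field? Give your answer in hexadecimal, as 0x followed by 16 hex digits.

`duration_ms` follows `tag` (4 bytes), so it starts at byte offset 4 and occupies 8 bytes.
Bytes at offsets 4..11: 6A B1 05 0B 0E 91 C8 6B.
In big-endian order the high byte comes first in memory.
The bytes are already most-significant first: 0x6AB1050B0E91C86B.

0x6AB1050B0E91C86B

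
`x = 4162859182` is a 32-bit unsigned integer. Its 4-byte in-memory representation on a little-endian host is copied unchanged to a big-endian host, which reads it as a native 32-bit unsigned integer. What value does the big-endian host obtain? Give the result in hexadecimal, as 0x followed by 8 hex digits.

4162859182 in 32-bit hexadecimal is 0xF82030AE.
Stored little-endian, the bytes at ascending addresses are AE 30 20 F8.
Read back as big-endian, the last byte is least significant, giving 0xAE3020F8.

0xAE3020F8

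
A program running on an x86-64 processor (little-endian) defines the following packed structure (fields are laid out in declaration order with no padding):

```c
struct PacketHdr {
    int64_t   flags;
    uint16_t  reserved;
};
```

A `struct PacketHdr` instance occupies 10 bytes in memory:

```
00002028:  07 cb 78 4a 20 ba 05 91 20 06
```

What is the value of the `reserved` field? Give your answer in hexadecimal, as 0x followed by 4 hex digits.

0x0620

`reserved` follows `flags` (8 bytes), so it starts at byte offset 8 and occupies 2 bytes.
Bytes at offsets 8..9: 20 06.
Little-endian: lowest address holds the least-significant byte.
Reassemble most-significant byte first: 06 20 → 0x0620.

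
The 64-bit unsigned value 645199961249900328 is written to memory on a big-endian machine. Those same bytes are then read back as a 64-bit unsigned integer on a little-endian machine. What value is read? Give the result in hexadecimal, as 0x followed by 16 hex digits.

645199961249900328 in 64-bit hexadecimal is 0x08F435F243656728.
Stored big-endian, the bytes at ascending addresses are 08 F4 35 F2 43 65 67 28.
Read back as little-endian, the first byte is least significant, giving 0x28676543F235F408.

0x28676543F235F408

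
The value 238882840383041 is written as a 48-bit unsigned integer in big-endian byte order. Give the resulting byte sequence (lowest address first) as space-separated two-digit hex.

238882840383041 in hexadecimal, padded to 48 bits, is 0xD9433ED80E41.
Split into bytes (most-significant first): D9 43 3E D8 0E 41.
Big-endian: lowest address holds the most-significant byte.
So the memory order matches the most-significant-first order: D9 43 3E D8 0E 41.

D9 43 3E D8 0E 41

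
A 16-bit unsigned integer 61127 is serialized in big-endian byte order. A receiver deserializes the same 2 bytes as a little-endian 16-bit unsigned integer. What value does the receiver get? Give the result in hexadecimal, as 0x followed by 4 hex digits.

61127 in 16-bit hexadecimal is 0xEEC7.
Stored big-endian, the bytes at ascending addresses are EE C7.
Read back as little-endian, the first byte is least significant, giving 0xC7EE.

0xC7EE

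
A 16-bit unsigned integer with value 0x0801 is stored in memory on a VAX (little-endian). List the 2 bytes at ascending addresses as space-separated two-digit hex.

01 08

Split into bytes (most-significant first): 08 01.
Little-endian stores the least-significant byte at the lowest address.
So at ascending addresses the bytes are 01 08.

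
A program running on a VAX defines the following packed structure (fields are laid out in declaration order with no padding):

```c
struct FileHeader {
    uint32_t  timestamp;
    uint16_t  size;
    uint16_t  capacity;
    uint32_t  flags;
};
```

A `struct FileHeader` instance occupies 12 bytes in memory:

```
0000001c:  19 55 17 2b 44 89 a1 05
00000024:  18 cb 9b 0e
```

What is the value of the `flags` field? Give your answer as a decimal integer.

245091096

`flags` follows `timestamp` (4 B), `size` (2 B), `capacity` (2 B), so it starts at offset 4 + 2 + 2 = 8 and occupies 4 bytes.
Bytes at offsets 8..11: 18 CB 9B 0E.
Little-endian stores the least-significant byte at the lowest address.
Reassemble most-significant byte first: 0E 9B CB 18 → 0x0E9BCB18.
0x0E9BCB18 = 245091096.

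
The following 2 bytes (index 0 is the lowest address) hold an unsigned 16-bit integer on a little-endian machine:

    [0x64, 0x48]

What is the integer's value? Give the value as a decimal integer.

18532

In little-endian order the low byte comes first in memory.
Reassemble most-significant byte first: 48 64 → 0x4864.
0x4864 = 18532.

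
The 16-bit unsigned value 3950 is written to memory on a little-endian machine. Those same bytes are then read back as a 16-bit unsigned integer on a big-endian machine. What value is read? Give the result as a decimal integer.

3950 in 16-bit hexadecimal is 0x0F6E.
Stored little-endian, the bytes at ascending addresses are 6E 0F.
Read back as big-endian, the last byte is least significant, giving 0x6E0F.
0x6E0F = 28175.

28175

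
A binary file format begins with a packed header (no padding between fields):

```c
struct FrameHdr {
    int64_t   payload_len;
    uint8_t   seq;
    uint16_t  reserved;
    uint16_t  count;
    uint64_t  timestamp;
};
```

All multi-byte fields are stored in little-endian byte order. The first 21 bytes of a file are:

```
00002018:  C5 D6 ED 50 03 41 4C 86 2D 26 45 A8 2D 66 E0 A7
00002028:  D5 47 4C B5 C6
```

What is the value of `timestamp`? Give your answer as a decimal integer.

14318434461705298022

`timestamp` follows `payload_len` (8 B), `seq` (1 B), `reserved` (2 B), `count` (2 B), so it starts at offset 8 + 1 + 2 + 2 = 13 and occupies 8 bytes.
Bytes at offsets 13..20: 66 E0 A7 D5 47 4C B5 C6.
Little-endian: lowest address holds the least-significant byte.
Reassemble most-significant byte first: C6 B5 4C 47 D5 A7 E0 66 → 0xC6B54C47D5A7E066.
0xC6B54C47D5A7E066 = 14318434461705298022.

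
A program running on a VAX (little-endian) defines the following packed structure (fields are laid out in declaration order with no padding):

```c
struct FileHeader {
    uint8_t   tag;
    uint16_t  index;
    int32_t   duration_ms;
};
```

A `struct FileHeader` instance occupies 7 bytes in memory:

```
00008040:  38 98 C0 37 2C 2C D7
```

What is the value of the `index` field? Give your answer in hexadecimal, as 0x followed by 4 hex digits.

0xC098

`index` follows `tag` (1 byte), so it starts at byte offset 1 and occupies 2 bytes.
Bytes at offsets 1..2: 98 C0.
In little-endian order the low byte comes first in memory.
Reassemble most-significant byte first: C0 98 → 0xC098.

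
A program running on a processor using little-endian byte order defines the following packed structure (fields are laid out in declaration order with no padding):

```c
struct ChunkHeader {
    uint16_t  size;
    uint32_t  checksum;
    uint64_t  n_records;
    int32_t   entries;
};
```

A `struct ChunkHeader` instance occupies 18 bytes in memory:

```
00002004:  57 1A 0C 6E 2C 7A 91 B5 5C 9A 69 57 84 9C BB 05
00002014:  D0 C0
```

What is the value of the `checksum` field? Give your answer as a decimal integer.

2049732108

`checksum` follows `size` (2 bytes), so it starts at byte offset 2 and occupies 4 bytes.
Bytes at offsets 2..5: 0C 6E 2C 7A.
Little-endian stores the least-significant byte at the lowest address.
Reassemble most-significant byte first: 7A 2C 6E 0C → 0x7A2C6E0C.
0x7A2C6E0C = 2049732108.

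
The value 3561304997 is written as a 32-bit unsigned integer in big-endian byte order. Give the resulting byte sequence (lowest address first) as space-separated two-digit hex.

D4 45 33 A5

3561304997 in hexadecimal, padded to 32 bits, is 0xD44533A5.
Split into bytes (most-significant first): D4 45 33 A5.
In big-endian order the high byte comes first in memory.
So the memory order matches the most-significant-first order: D4 45 33 A5.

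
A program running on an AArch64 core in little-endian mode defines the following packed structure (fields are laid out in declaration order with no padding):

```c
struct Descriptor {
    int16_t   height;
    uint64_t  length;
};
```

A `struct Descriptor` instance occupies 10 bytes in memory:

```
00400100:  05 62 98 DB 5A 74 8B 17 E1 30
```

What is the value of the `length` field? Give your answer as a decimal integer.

`length` follows `height` (2 bytes), so it starts at byte offset 2 and occupies 8 bytes.
Bytes at offsets 2..9: 98 DB 5A 74 8B 17 E1 30.
Little-endian stores the least-significant byte at the lowest address.
Reassemble most-significant byte first: 30 E1 17 8B 74 5A DB 98 → 0x30E1178B745ADB98.
0x30E1178B745ADB98 = 3522122271300443032.

3522122271300443032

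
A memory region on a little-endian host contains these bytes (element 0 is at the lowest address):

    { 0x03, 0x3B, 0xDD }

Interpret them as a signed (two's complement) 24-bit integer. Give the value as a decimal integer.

Little-endian: lowest address holds the least-significant byte.
Reassemble most-significant byte first: DD 3B 03 → 0xDD3B03.
Top bit is set, so as a signed 24-bit value this is 0xDD3B03 − 2^24 = -2278653.

-2278653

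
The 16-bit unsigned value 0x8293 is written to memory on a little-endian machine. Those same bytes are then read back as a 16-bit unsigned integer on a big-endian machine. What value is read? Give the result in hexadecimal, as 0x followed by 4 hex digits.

Stored little-endian, the bytes at ascending addresses are 93 82.
Read back as big-endian, the last byte is least significant, giving 0x9382.

0x9382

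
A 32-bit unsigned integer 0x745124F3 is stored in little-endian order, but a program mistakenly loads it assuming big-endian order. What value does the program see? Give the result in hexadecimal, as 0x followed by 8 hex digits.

0xF3245174

Stored little-endian, the bytes at ascending addresses are F3 24 51 74.
Read back as big-endian, the last byte is least significant, giving 0xF3245174.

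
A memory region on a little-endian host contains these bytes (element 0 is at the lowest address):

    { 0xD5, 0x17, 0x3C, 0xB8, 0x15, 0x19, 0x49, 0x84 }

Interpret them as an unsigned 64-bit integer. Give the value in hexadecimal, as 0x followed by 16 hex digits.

Little-endian: lowest address holds the least-significant byte.
Reassemble most-significant byte first: 84 49 19 15 B8 3C 17 D5 → 0x84491915B83C17D5.

0x84491915B83C17D5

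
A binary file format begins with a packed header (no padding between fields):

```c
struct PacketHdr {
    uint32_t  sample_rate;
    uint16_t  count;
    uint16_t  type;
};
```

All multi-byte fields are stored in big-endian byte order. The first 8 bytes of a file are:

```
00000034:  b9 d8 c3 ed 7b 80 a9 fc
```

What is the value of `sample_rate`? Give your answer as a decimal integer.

`sample_rate` is the first field, at byte offset 0, occupying 4 bytes.
Bytes at offsets 0..3: B9 D8 C3 ED.
In big-endian order the high byte comes first in memory.
The bytes are already most-significant first: 0xB9D8C3ED.
0xB9D8C3ED = 3117990893.

3117990893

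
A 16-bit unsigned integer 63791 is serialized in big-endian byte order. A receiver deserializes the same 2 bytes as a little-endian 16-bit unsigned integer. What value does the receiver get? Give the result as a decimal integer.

12281

63791 in 16-bit hexadecimal is 0xF92F.
Stored big-endian, the bytes at ascending addresses are F9 2F.
Read back as little-endian, the first byte is least significant, giving 0x2FF9.
0x2FF9 = 12281.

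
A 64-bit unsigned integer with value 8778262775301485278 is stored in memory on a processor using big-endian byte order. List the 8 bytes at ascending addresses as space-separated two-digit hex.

79 D2 A7 7C 22 E1 32 DE

8778262775301485278 in hexadecimal, padded to 64 bits, is 0x79D2A77C22E132DE.
Split into bytes (most-significant first): 79 D2 A7 7C 22 E1 32 DE.
Big-endian: lowest address holds the most-significant byte.
So the memory order matches the most-significant-first order: 79 D2 A7 7C 22 E1 32 DE.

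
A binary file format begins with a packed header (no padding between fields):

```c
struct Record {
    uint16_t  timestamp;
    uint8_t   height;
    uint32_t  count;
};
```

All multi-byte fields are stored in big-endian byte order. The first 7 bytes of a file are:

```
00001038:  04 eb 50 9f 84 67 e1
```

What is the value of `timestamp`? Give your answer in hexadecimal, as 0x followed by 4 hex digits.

0x04EB

`timestamp` is the first field, at byte offset 0, occupying 2 bytes.
Bytes at offsets 0..1: 04 EB.
Big-endian: lowest address holds the most-significant byte.
The bytes are already most-significant first: 0x04EB.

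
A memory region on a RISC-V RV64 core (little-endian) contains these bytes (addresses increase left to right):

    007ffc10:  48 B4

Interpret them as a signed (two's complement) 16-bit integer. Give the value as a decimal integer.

Little-endian stores the least-significant byte at the lowest address.
Reassemble most-significant byte first: B4 48 → 0xB448.
Top bit is set, so as a signed 16-bit value this is 0xB448 − 2^16 = -19384.

-19384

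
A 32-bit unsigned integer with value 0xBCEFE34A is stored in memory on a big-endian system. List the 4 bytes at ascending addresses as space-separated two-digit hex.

BC EF E3 4A

Split into bytes (most-significant first): BC EF E3 4A.
In big-endian order the high byte comes first in memory.
So the memory order matches the most-significant-first order: BC EF E3 4A.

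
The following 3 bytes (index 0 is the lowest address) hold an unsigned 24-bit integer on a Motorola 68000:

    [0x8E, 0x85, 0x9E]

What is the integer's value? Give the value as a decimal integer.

In big-endian order the high byte comes first in memory.
The bytes are already most-significant first: 0x8E859E.
0x8E859E = 9340318.

9340318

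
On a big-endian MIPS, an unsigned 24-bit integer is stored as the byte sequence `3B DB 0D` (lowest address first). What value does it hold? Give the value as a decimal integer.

3922701

Big-endian: lowest address holds the most-significant byte.
The bytes are already most-significant first: 0x3BDB0D.
0x3BDB0D = 3922701.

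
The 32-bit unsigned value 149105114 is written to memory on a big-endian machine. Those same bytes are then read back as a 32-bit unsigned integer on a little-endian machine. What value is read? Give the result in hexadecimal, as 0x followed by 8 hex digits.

149105114 in 32-bit hexadecimal is 0x08E329DA.
Stored big-endian, the bytes at ascending addresses are 08 E3 29 DA.
Read back as little-endian, the first byte is least significant, giving 0xDA29E308.

0xDA29E308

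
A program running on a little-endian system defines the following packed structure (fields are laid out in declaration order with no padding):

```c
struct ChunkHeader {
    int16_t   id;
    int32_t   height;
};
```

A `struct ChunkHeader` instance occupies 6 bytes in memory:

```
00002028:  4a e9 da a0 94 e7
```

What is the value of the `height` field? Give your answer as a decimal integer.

`height` follows `id` (2 bytes), so it starts at byte offset 2 and occupies 4 bytes.
Bytes at offsets 2..5: DA A0 94 E7.
In little-endian order the low byte comes first in memory.
Reassemble most-significant byte first: E7 94 A0 DA → 0xE794A0DA.
Top bit is set, so as a signed 32-bit value this is 0xE794A0DA − 2^32 = -409689894.

-409689894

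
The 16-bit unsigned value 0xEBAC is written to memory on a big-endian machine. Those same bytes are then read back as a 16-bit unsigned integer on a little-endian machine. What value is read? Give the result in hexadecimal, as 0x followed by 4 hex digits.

0xACEB

Stored big-endian, the bytes at ascending addresses are EB AC.
Read back as little-endian, the first byte is least significant, giving 0xACEB.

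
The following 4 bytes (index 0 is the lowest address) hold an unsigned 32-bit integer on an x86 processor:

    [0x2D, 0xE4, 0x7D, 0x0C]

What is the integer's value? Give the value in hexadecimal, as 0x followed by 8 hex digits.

In little-endian order the low byte comes first in memory.
Reassemble most-significant byte first: 0C 7D E4 2D → 0x0C7DE42D.

0x0C7DE42D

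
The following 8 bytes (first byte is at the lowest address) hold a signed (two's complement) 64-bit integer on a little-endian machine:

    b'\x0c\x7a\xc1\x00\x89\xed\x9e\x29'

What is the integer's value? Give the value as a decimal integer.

2999095574554311180

Little-endian: lowest address holds the least-significant byte.
Reassemble most-significant byte first: 29 9E ED 89 00 C1 7A 0C → 0x299EED8900C17A0C.
0x299EED8900C17A0C = 2999095574554311180.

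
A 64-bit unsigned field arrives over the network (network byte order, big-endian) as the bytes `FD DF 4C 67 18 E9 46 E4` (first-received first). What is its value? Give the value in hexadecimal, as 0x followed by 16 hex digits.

In big-endian order the high byte comes first in memory.
The bytes are already most-significant first: 0xFDDF4C6718E946E4.

0xFDDF4C6718E946E4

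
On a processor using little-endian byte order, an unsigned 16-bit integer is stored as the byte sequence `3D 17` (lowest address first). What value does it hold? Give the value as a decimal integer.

Little-endian stores the least-significant byte at the lowest address.
Reassemble most-significant byte first: 17 3D → 0x173D.
0x173D = 5949.

5949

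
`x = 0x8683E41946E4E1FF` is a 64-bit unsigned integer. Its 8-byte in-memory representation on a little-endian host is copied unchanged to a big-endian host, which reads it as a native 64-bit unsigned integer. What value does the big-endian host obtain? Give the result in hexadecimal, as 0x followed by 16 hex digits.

Stored little-endian, the bytes at ascending addresses are FF E1 E4 46 19 E4 83 86.
Read back as big-endian, the last byte is least significant, giving 0xFFE1E44619E48386.

0xFFE1E44619E48386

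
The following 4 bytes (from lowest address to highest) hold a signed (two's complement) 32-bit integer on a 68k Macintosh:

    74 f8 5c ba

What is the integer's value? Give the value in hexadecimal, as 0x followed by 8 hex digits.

In big-endian order the high byte comes first in memory.
The bytes are already most-significant first: 0x74F85CBA.

0x74F85CBA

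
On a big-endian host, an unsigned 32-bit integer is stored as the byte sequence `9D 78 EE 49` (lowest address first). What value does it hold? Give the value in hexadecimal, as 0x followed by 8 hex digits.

Big-endian: lowest address holds the most-significant byte.
The bytes are already most-significant first: 0x9D78EE49.

0x9D78EE49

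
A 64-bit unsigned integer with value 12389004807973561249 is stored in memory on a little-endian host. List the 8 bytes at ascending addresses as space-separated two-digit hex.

A1 E3 DE AB 3B 96 EE AB

12389004807973561249 in hexadecimal, padded to 64 bits, is 0xABEE963BABDEE3A1.
Split into bytes (most-significant first): AB EE 96 3B AB DE E3 A1.
In little-endian order the low byte comes first in memory.
So at ascending addresses the bytes are A1 E3 DE AB 3B 96 EE AB.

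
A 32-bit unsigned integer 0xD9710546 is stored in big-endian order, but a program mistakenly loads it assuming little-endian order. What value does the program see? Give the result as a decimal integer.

Stored big-endian, the bytes at ascending addresses are D9 71 05 46.
Read back as little-endian, the first byte is least significant, giving 0x460571D9.
0x460571D9 = 1174761945.

1174761945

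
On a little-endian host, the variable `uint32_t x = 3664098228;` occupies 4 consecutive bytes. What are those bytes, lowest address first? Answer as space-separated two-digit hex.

3664098228 in hexadecimal, padded to 32 bits, is 0xDA65B3B4.
Split into bytes (most-significant first): DA 65 B3 B4.
In little-endian order the low byte comes first in memory.
So at ascending addresses the bytes are B4 B3 65 DA.

B4 B3 65 DA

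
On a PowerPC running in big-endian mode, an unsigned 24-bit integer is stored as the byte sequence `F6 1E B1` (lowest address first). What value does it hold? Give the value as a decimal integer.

Big-endian: lowest address holds the most-significant byte.
The bytes are already most-significant first: 0xF61EB1.
0xF61EB1 = 16129713.

16129713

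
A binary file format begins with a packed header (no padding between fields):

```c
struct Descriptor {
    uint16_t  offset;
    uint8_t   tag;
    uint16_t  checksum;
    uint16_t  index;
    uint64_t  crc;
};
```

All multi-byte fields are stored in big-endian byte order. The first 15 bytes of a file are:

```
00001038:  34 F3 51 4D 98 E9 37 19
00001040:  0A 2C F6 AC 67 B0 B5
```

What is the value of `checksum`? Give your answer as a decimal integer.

19864

`checksum` follows `offset` (2 B), `tag` (1 B), so it starts at offset 2 + 1 = 3 and occupies 2 bytes.
Bytes at offsets 3..4: 4D 98.
In big-endian order the high byte comes first in memory.
The bytes are already most-significant first: 0x4D98.
0x4D98 = 19864.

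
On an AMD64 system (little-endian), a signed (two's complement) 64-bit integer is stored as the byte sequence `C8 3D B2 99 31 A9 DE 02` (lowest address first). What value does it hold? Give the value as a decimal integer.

206788663402708424

Little-endian stores the least-significant byte at the lowest address.
Reassemble most-significant byte first: 02 DE A9 31 99 B2 3D C8 → 0x02DEA93199B23DC8.
0x02DEA93199B23DC8 = 206788663402708424.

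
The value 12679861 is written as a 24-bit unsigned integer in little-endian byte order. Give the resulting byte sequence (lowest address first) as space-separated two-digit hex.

12679861 in hexadecimal, padded to 24 bits, is 0xC17AB5.
Split into bytes (most-significant first): C1 7A B5.
Little-endian: lowest address holds the least-significant byte.
So at ascending addresses the bytes are B5 7A C1.

B5 7A C1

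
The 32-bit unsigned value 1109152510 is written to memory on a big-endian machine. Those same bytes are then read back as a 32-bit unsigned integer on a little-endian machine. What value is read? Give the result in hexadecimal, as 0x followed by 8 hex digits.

1109152510 in 32-bit hexadecimal is 0x421C52FE.
Stored big-endian, the bytes at ascending addresses are 42 1C 52 FE.
Read back as little-endian, the first byte is least significant, giving 0xFE521C42.

0xFE521C42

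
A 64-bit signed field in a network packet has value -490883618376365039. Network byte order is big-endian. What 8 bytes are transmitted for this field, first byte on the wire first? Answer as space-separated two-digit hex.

F9 30 07 F3 2C 9E 4C 11

Two's complement of -490883618376365039 in 64 bits: 490883618376365039 = 0x06CFF80CD361B3EF; invert → 0xF93007F32C9E4C10; add 1 → 0xF93007F32C9E4C11.
Split into bytes (most-significant first): F9 30 07 F3 2C 9E 4C 11.
In big-endian order the high byte comes first in memory.
So the memory order matches the most-significant-first order: F9 30 07 F3 2C 9E 4C 11.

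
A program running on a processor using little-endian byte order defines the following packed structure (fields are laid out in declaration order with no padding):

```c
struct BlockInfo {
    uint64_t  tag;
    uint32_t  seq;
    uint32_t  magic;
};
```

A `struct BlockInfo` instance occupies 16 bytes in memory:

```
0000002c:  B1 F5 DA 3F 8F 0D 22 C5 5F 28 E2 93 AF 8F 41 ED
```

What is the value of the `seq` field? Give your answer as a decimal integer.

2481072223

`seq` follows `tag` (8 bytes), so it starts at byte offset 8 and occupies 4 bytes.
Bytes at offsets 8..11: 5F 28 E2 93.
In little-endian order the low byte comes first in memory.
Reassemble most-significant byte first: 93 E2 28 5F → 0x93E2285F.
0x93E2285F = 2481072223.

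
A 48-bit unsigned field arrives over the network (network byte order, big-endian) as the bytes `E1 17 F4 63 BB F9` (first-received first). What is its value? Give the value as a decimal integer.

247493000674297

Big-endian stores the most-significant byte at the lowest address.
The bytes are already most-significant first: 0xE117F463BBF9.
0xE117F463BBF9 = 247493000674297.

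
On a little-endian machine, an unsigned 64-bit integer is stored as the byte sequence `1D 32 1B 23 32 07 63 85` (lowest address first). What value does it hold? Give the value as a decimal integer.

9611533941657514525

Little-endian: lowest address holds the least-significant byte.
Reassemble most-significant byte first: 85 63 07 32 23 1B 32 1D → 0x85630732231B321D.
0x85630732231B321D = 9611533941657514525.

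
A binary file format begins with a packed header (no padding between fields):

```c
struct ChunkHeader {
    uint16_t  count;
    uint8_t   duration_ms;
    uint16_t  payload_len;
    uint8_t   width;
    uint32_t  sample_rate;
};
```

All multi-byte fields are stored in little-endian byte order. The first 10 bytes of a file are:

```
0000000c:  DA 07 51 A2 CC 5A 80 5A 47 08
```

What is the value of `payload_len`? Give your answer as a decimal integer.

52386

`payload_len` follows `count` (2 B), `duration_ms` (1 B), so it starts at offset 2 + 1 = 3 and occupies 2 bytes.
Bytes at offsets 3..4: A2 CC.
Little-endian stores the least-significant byte at the lowest address.
Reassemble most-significant byte first: CC A2 → 0xCCA2.
0xCCA2 = 52386.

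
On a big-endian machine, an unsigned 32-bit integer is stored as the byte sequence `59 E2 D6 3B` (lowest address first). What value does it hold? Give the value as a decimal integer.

1508038203

In big-endian order the high byte comes first in memory.
The bytes are already most-significant first: 0x59E2D63B.
0x59E2D63B = 1508038203.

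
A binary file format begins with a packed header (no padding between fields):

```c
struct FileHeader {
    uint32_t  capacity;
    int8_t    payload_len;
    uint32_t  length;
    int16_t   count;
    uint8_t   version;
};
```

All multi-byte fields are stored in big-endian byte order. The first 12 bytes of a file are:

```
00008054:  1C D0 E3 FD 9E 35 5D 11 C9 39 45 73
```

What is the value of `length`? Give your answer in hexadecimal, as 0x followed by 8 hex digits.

`length` follows `capacity` (4 B), `payload_len` (1 B), so it starts at offset 4 + 1 = 5 and occupies 4 bytes.
Bytes at offsets 5..8: 35 5D 11 C9.
In big-endian order the high byte comes first in memory.
The bytes are already most-significant first: 0x355D11C9.

0x355D11C9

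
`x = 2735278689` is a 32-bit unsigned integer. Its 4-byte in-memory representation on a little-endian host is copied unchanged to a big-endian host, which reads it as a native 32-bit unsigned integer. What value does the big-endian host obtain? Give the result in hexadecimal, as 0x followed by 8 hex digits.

0x610A09A3

2735278689 in 32-bit hexadecimal is 0xA3090A61.
Stored little-endian, the bytes at ascending addresses are 61 0A 09 A3.
Read back as big-endian, the last byte is least significant, giving 0x610A09A3.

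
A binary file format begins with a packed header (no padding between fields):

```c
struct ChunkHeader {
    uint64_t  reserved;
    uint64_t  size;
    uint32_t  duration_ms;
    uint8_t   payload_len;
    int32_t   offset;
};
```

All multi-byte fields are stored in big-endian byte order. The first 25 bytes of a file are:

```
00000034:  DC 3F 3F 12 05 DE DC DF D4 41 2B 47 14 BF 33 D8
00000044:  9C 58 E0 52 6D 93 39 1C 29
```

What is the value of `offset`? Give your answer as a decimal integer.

-1824973783

`offset` follows `reserved` (8 B), `size` (8 B), `duration_ms` (4 B), `payload_len` (1 B), so it starts at offset 8 + 8 + 4 + 1 = 21 and occupies 4 bytes.
Bytes at offsets 21..24: 93 39 1C 29.
In big-endian order the high byte comes first in memory.
The bytes are already most-significant first: 0x93391C29.
Top bit is set, so as a signed 32-bit value this is 0x93391C29 − 2^32 = -1824973783.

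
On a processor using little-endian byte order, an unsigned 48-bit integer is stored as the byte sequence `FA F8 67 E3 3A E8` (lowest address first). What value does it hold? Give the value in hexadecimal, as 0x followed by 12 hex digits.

0xE83AE367F8FA

Little-endian: lowest address holds the least-significant byte.
Reassemble most-significant byte first: E8 3A E3 67 F8 FA → 0xE83AE367F8FA.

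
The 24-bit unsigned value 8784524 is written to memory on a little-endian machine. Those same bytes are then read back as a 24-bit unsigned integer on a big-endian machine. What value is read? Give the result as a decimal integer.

9177734

8784524 in 24-bit hexadecimal is 0x860A8C.
Stored little-endian, the bytes at ascending addresses are 8C 0A 86.
Read back as big-endian, the last byte is least significant, giving 0x8C0A86.
0x8C0A86 = 9177734.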